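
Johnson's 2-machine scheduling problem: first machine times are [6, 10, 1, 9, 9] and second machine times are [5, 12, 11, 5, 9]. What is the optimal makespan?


Apply Johnson's rule:
  Group 1 (a <= b): [(3, 1, 11), (5, 9, 9), (2, 10, 12)]
  Group 2 (a > b): [(1, 6, 5), (4, 9, 5)]
Optimal job order: [3, 5, 2, 1, 4]
Schedule:
  Job 3: M1 done at 1, M2 done at 12
  Job 5: M1 done at 10, M2 done at 21
  Job 2: M1 done at 20, M2 done at 33
  Job 1: M1 done at 26, M2 done at 38
  Job 4: M1 done at 35, M2 done at 43
Makespan = 43

43


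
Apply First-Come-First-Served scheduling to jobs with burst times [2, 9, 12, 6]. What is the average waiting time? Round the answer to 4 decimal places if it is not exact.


FCFS order (as given): [2, 9, 12, 6]
Waiting times:
  Job 1: wait = 0
  Job 2: wait = 2
  Job 3: wait = 11
  Job 4: wait = 23
Sum of waiting times = 36
Average waiting time = 36/4 = 9.0

9.0


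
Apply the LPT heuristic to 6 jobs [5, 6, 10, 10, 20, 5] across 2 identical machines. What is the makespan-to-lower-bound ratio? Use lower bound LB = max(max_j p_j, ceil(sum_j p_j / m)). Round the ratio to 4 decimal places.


LPT order: [20, 10, 10, 6, 5, 5]
Machine loads after assignment: [26, 30]
LPT makespan = 30
Lower bound = max(max_job, ceil(total/2)) = max(20, 28) = 28
Ratio = 30 / 28 = 1.0714

1.0714


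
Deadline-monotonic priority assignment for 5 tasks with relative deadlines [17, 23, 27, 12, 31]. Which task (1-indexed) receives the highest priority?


Sort tasks by relative deadline (ascending):
  Task 4: deadline = 12
  Task 1: deadline = 17
  Task 2: deadline = 23
  Task 3: deadline = 27
  Task 5: deadline = 31
Priority order (highest first): [4, 1, 2, 3, 5]
Highest priority task = 4

4


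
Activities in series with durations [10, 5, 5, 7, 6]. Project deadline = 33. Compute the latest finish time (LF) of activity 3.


LF(activity 3) = deadline - sum of successor durations
Successors: activities 4 through 5 with durations [7, 6]
Sum of successor durations = 13
LF = 33 - 13 = 20

20


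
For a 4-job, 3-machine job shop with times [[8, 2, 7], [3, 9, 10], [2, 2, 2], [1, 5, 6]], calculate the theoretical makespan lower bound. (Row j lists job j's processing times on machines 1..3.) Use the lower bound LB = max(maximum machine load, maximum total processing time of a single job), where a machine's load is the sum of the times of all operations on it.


Machine loads:
  Machine 1: 8 + 3 + 2 + 1 = 14
  Machine 2: 2 + 9 + 2 + 5 = 18
  Machine 3: 7 + 10 + 2 + 6 = 25
Max machine load = 25
Job totals:
  Job 1: 17
  Job 2: 22
  Job 3: 6
  Job 4: 12
Max job total = 22
Lower bound = max(25, 22) = 25

25


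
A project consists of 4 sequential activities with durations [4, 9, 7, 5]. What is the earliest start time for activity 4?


Activity 4 starts after activities 1 through 3 complete.
Predecessor durations: [4, 9, 7]
ES = 4 + 9 + 7 = 20

20


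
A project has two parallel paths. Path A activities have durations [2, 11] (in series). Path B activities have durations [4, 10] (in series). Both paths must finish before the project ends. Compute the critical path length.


Path A total = 2 + 11 = 13
Path B total = 4 + 10 = 14
Critical path = longest path = max(13, 14) = 14

14


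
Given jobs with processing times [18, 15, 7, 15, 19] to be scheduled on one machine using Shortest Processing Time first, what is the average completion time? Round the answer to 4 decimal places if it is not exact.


Sort jobs by processing time (SPT order): [7, 15, 15, 18, 19]
Compute completion times sequentially:
  Job 1: processing = 7, completes at 7
  Job 2: processing = 15, completes at 22
  Job 3: processing = 15, completes at 37
  Job 4: processing = 18, completes at 55
  Job 5: processing = 19, completes at 74
Sum of completion times = 195
Average completion time = 195/5 = 39.0

39.0


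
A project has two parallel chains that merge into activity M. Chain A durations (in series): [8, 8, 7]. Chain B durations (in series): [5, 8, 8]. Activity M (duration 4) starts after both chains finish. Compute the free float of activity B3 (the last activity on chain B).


ES(B3) = sum of predecessors on chain B = 13
EF(B3) = ES + duration = 13 + 8 = 21
Successor of B3 is M. ES(M) = max(sum(A), sum(B)) = max(23, 21) = 23
Free float = ES(successor) - EF(current) = 23 - 21 = 2

2


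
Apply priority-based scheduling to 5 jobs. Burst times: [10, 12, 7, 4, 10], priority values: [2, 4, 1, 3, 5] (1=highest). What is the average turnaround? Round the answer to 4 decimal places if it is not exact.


Sort by priority (ascending = highest first):
Order: [(1, 7), (2, 10), (3, 4), (4, 12), (5, 10)]
Completion times:
  Priority 1, burst=7, C=7
  Priority 2, burst=10, C=17
  Priority 3, burst=4, C=21
  Priority 4, burst=12, C=33
  Priority 5, burst=10, C=43
Average turnaround = 121/5 = 24.2

24.2


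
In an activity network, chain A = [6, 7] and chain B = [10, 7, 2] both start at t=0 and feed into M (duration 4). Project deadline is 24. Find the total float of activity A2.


Forward pass: ES(A2) = sum of predecessors on chain A = 6
EF = ES + duration = 6 + 7 = 13
Backward pass: LF(M) = deadline = 24; LS(M) = 24 - 4 = 20
LF(A2) = LS(M) - sum(successors on chain A) = 20 - 0 = 20
LS = LF - duration = 20 - 7 = 13
Total float = LS - ES = 13 - 6 = 7

7


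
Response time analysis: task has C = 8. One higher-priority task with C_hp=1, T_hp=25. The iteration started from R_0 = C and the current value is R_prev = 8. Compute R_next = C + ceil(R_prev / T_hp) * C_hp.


R_next = C + ceil(R_prev / T_hp) * C_hp
ceil(8 / 25) = ceil(0.32) = 1
Interference = 1 * 1 = 1
R_next = 8 + 1 = 9

9


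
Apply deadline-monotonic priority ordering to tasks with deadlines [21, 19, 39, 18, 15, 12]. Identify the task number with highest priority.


Sort tasks by relative deadline (ascending):
  Task 6: deadline = 12
  Task 5: deadline = 15
  Task 4: deadline = 18
  Task 2: deadline = 19
  Task 1: deadline = 21
  Task 3: deadline = 39
Priority order (highest first): [6, 5, 4, 2, 1, 3]
Highest priority task = 6

6


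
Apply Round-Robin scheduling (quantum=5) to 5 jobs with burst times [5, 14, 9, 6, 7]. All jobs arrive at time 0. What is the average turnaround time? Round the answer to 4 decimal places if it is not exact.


Time quantum = 5
Execution trace:
  J1 runs 5 units, time = 5
  J2 runs 5 units, time = 10
  J3 runs 5 units, time = 15
  J4 runs 5 units, time = 20
  J5 runs 5 units, time = 25
  J2 runs 5 units, time = 30
  J3 runs 4 units, time = 34
  J4 runs 1 units, time = 35
  J5 runs 2 units, time = 37
  J2 runs 4 units, time = 41
Finish times: [5, 41, 34, 35, 37]
Average turnaround = 152/5 = 30.4

30.4


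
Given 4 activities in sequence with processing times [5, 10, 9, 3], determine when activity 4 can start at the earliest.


Activity 4 starts after activities 1 through 3 complete.
Predecessor durations: [5, 10, 9]
ES = 5 + 10 + 9 = 24

24


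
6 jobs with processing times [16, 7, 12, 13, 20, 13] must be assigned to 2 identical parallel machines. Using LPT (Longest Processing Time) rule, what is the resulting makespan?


Sort jobs in decreasing order (LPT): [20, 16, 13, 13, 12, 7]
Assign each job to the least loaded machine:
  Machine 1: jobs [20, 13, 7], load = 40
  Machine 2: jobs [16, 13, 12], load = 41
Makespan = max load = 41

41


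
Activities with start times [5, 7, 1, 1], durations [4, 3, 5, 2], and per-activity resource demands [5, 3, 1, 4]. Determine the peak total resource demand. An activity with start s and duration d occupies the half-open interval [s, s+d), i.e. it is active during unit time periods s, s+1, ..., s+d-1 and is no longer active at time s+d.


Each activity i is active on [start_i, start_i + duration_i).
Compute total resource usage per time slot:
  t=0: active resources = [], total = 0
  t=1: active resources = [1, 4], total = 5
  t=2: active resources = [1, 4], total = 5
  t=3: active resources = [1], total = 1
  t=4: active resources = [1], total = 1
  t=5: active resources = [5, 1], total = 6
  t=6: active resources = [5], total = 5
  t=7: active resources = [5, 3], total = 8
  t=8: active resources = [5, 3], total = 8
  t=9: active resources = [3], total = 3
Peak resource demand = 8

8


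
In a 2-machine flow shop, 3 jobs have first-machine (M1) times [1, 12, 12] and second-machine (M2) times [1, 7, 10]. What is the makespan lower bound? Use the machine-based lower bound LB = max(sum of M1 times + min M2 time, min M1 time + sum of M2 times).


LB1 = sum(M1 times) + min(M2 times) = 25 + 1 = 26
LB2 = min(M1 times) + sum(M2 times) = 1 + 18 = 19
Lower bound = max(LB1, LB2) = max(26, 19) = 26

26


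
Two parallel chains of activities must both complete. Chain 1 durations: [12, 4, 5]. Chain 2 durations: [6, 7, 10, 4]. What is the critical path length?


Path A total = 12 + 4 + 5 = 21
Path B total = 6 + 7 + 10 + 4 = 27
Critical path = longest path = max(21, 27) = 27

27


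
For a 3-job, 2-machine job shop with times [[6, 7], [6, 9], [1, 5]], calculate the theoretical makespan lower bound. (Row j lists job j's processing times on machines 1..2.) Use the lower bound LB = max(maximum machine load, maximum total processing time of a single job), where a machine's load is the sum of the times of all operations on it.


Machine loads:
  Machine 1: 6 + 6 + 1 = 13
  Machine 2: 7 + 9 + 5 = 21
Max machine load = 21
Job totals:
  Job 1: 13
  Job 2: 15
  Job 3: 6
Max job total = 15
Lower bound = max(21, 15) = 21

21


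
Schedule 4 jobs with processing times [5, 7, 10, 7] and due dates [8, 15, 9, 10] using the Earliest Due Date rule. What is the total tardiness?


Sort by due date (EDD order): [(5, 8), (10, 9), (7, 10), (7, 15)]
Compute completion times and tardiness:
  Job 1: p=5, d=8, C=5, tardiness=max(0,5-8)=0
  Job 2: p=10, d=9, C=15, tardiness=max(0,15-9)=6
  Job 3: p=7, d=10, C=22, tardiness=max(0,22-10)=12
  Job 4: p=7, d=15, C=29, tardiness=max(0,29-15)=14
Total tardiness = 32

32


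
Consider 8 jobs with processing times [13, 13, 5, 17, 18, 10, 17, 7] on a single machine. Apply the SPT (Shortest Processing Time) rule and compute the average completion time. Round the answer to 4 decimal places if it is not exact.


Sort jobs by processing time (SPT order): [5, 7, 10, 13, 13, 17, 17, 18]
Compute completion times sequentially:
  Job 1: processing = 5, completes at 5
  Job 2: processing = 7, completes at 12
  Job 3: processing = 10, completes at 22
  Job 4: processing = 13, completes at 35
  Job 5: processing = 13, completes at 48
  Job 6: processing = 17, completes at 65
  Job 7: processing = 17, completes at 82
  Job 8: processing = 18, completes at 100
Sum of completion times = 369
Average completion time = 369/8 = 46.125

46.125


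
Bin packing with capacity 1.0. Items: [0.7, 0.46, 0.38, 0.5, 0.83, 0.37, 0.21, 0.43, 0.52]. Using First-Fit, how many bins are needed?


Place items sequentially using First-Fit:
  Item 0.7 -> new Bin 1
  Item 0.46 -> new Bin 2
  Item 0.38 -> Bin 2 (now 0.84)
  Item 0.5 -> new Bin 3
  Item 0.83 -> new Bin 4
  Item 0.37 -> Bin 3 (now 0.87)
  Item 0.21 -> Bin 1 (now 0.91)
  Item 0.43 -> new Bin 5
  Item 0.52 -> Bin 5 (now 0.95)
Total bins used = 5

5


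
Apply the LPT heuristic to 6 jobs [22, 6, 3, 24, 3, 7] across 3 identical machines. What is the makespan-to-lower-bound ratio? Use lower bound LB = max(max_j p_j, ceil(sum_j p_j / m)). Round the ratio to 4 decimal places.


LPT order: [24, 22, 7, 6, 3, 3]
Machine loads after assignment: [24, 22, 19]
LPT makespan = 24
Lower bound = max(max_job, ceil(total/3)) = max(24, 22) = 24
Ratio = 24 / 24 = 1.0

1.0


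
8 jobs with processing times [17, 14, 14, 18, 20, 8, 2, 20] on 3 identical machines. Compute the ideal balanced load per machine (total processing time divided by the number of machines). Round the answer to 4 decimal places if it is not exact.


Total processing time = 17 + 14 + 14 + 18 + 20 + 8 + 2 + 20 = 113
Number of machines = 3
Ideal balanced load = 113 / 3 = 37.6667

37.6667


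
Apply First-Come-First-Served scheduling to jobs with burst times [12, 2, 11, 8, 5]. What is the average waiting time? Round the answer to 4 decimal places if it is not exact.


FCFS order (as given): [12, 2, 11, 8, 5]
Waiting times:
  Job 1: wait = 0
  Job 2: wait = 12
  Job 3: wait = 14
  Job 4: wait = 25
  Job 5: wait = 33
Sum of waiting times = 84
Average waiting time = 84/5 = 16.8

16.8


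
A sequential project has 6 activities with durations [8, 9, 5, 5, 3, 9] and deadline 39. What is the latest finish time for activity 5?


LF(activity 5) = deadline - sum of successor durations
Successors: activities 6 through 6 with durations [9]
Sum of successor durations = 9
LF = 39 - 9 = 30

30


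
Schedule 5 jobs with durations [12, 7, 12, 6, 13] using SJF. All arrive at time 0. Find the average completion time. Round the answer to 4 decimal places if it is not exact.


SJF order (ascending): [6, 7, 12, 12, 13]
Completion times:
  Job 1: burst=6, C=6
  Job 2: burst=7, C=13
  Job 3: burst=12, C=25
  Job 4: burst=12, C=37
  Job 5: burst=13, C=50
Average completion = 131/5 = 26.2

26.2


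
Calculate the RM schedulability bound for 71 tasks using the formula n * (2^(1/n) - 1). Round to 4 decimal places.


Compute 2^(1/71) = 1.0098104463
Subtract 1: 1.0098104463 - 1 = 0.0098104463
Multiply by n: 71 * 0.0098104463 = 0.6965416873
Round to 4 dp: 0.6965

0.6965


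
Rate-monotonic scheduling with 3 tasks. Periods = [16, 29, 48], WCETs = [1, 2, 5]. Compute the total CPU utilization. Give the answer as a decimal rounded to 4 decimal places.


Compute individual utilizations (exact fractions):
  Task 1: C/T = 1/16 (approx. 0.0625)
  Task 2: C/T = 2/29 (approx. 0.069)
  Task 3: C/T = 5/48 (approx. 0.1042)
Total utilization U = 1/16 + 2/29 + 5/48 = 41/174
Rounded to 4 decimal places: U = 0.2356
RM (Liu & Layland) bound for 3 tasks = 0.779763; compare with U = 41/174 (approx. 0.235632)
U <= bound, so schedulable by RM sufficient condition.

0.2356


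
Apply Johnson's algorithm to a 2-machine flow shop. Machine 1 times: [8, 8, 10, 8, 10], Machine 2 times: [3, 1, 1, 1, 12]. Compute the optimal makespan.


Apply Johnson's rule:
  Group 1 (a <= b): [(5, 10, 12)]
  Group 2 (a > b): [(1, 8, 3), (2, 8, 1), (3, 10, 1), (4, 8, 1)]
Optimal job order: [5, 1, 2, 3, 4]
Schedule:
  Job 5: M1 done at 10, M2 done at 22
  Job 1: M1 done at 18, M2 done at 25
  Job 2: M1 done at 26, M2 done at 27
  Job 3: M1 done at 36, M2 done at 37
  Job 4: M1 done at 44, M2 done at 45
Makespan = 45

45


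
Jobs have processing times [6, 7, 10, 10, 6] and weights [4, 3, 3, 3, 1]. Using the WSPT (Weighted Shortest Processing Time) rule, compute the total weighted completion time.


Compute p/w ratios and sort ascending (WSPT): [(6, 4), (7, 3), (10, 3), (10, 3), (6, 1)]
Compute weighted completion times:
  Job (p=6,w=4): C=6, w*C=4*6=24
  Job (p=7,w=3): C=13, w*C=3*13=39
  Job (p=10,w=3): C=23, w*C=3*23=69
  Job (p=10,w=3): C=33, w*C=3*33=99
  Job (p=6,w=1): C=39, w*C=1*39=39
Total weighted completion time = 270

270


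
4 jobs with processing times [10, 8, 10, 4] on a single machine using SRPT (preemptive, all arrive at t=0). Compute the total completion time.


Since all jobs arrive at t=0, SRPT equals SPT ordering.
SPT order: [4, 8, 10, 10]
Completion times:
  Job 1: p=4, C=4
  Job 2: p=8, C=12
  Job 3: p=10, C=22
  Job 4: p=10, C=32
Total completion time = 4 + 12 + 22 + 32 = 70

70


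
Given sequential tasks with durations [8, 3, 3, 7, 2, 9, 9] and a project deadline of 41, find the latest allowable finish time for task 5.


LF(activity 5) = deadline - sum of successor durations
Successors: activities 6 through 7 with durations [9, 9]
Sum of successor durations = 18
LF = 41 - 18 = 23

23


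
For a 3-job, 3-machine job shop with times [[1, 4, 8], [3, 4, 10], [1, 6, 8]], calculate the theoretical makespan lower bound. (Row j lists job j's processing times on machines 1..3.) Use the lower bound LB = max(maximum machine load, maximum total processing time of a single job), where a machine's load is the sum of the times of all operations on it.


Machine loads:
  Machine 1: 1 + 3 + 1 = 5
  Machine 2: 4 + 4 + 6 = 14
  Machine 3: 8 + 10 + 8 = 26
Max machine load = 26
Job totals:
  Job 1: 13
  Job 2: 17
  Job 3: 15
Max job total = 17
Lower bound = max(26, 17) = 26

26


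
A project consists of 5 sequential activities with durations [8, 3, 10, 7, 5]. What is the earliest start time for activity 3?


Activity 3 starts after activities 1 through 2 complete.
Predecessor durations: [8, 3]
ES = 8 + 3 = 11

11


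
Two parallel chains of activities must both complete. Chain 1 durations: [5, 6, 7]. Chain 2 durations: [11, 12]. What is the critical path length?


Path A total = 5 + 6 + 7 = 18
Path B total = 11 + 12 = 23
Critical path = longest path = max(18, 23) = 23

23


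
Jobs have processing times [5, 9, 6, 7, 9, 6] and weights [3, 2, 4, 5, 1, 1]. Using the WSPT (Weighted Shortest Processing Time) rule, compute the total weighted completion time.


Compute p/w ratios and sort ascending (WSPT): [(7, 5), (6, 4), (5, 3), (9, 2), (6, 1), (9, 1)]
Compute weighted completion times:
  Job (p=7,w=5): C=7, w*C=5*7=35
  Job (p=6,w=4): C=13, w*C=4*13=52
  Job (p=5,w=3): C=18, w*C=3*18=54
  Job (p=9,w=2): C=27, w*C=2*27=54
  Job (p=6,w=1): C=33, w*C=1*33=33
  Job (p=9,w=1): C=42, w*C=1*42=42
Total weighted completion time = 270

270


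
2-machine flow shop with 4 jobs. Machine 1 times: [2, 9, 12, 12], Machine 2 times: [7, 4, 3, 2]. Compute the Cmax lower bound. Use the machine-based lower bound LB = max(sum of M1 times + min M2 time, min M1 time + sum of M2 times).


LB1 = sum(M1 times) + min(M2 times) = 35 + 2 = 37
LB2 = min(M1 times) + sum(M2 times) = 2 + 16 = 18
Lower bound = max(LB1, LB2) = max(37, 18) = 37

37


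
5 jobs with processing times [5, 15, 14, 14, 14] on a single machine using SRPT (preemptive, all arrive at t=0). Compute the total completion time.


Since all jobs arrive at t=0, SRPT equals SPT ordering.
SPT order: [5, 14, 14, 14, 15]
Completion times:
  Job 1: p=5, C=5
  Job 2: p=14, C=19
  Job 3: p=14, C=33
  Job 4: p=14, C=47
  Job 5: p=15, C=62
Total completion time = 5 + 19 + 33 + 47 + 62 = 166

166


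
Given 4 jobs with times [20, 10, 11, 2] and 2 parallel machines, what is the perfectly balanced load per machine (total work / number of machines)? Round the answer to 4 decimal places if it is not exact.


Total processing time = 20 + 10 + 11 + 2 = 43
Number of machines = 2
Ideal balanced load = 43 / 2 = 21.5

21.5


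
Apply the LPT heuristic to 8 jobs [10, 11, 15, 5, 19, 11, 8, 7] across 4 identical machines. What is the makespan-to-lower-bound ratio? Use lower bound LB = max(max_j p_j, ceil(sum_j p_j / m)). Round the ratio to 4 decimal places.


LPT order: [19, 15, 11, 11, 10, 8, 7, 5]
Machine loads after assignment: [24, 22, 21, 19]
LPT makespan = 24
Lower bound = max(max_job, ceil(total/4)) = max(19, 22) = 22
Ratio = 24 / 22 = 1.0909

1.0909


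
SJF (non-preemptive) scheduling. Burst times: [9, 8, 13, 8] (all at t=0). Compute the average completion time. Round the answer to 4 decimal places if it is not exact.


SJF order (ascending): [8, 8, 9, 13]
Completion times:
  Job 1: burst=8, C=8
  Job 2: burst=8, C=16
  Job 3: burst=9, C=25
  Job 4: burst=13, C=38
Average completion = 87/4 = 21.75

21.75


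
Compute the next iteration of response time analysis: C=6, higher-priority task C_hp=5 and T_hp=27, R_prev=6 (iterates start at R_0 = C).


R_next = C + ceil(R_prev / T_hp) * C_hp
ceil(6 / 27) = ceil(0.2222) = 1
Interference = 1 * 5 = 5
R_next = 6 + 5 = 11

11


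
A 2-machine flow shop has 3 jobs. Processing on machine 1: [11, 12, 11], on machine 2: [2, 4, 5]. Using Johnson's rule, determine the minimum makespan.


Apply Johnson's rule:
  Group 1 (a <= b): []
  Group 2 (a > b): [(3, 11, 5), (2, 12, 4), (1, 11, 2)]
Optimal job order: [3, 2, 1]
Schedule:
  Job 3: M1 done at 11, M2 done at 16
  Job 2: M1 done at 23, M2 done at 27
  Job 1: M1 done at 34, M2 done at 36
Makespan = 36

36


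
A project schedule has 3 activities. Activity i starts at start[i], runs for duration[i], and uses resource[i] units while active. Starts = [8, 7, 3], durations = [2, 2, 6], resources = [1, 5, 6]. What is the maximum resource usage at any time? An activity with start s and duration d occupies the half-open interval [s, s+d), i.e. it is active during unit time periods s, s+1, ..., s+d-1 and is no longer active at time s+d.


Each activity i is active on [start_i, start_i + duration_i).
Compute total resource usage per time slot:
  t=0: active resources = [], total = 0
  t=1: active resources = [], total = 0
  t=2: active resources = [], total = 0
  t=3: active resources = [6], total = 6
  t=4: active resources = [6], total = 6
  t=5: active resources = [6], total = 6
  t=6: active resources = [6], total = 6
  t=7: active resources = [5, 6], total = 11
  t=8: active resources = [1, 5, 6], total = 12
  t=9: active resources = [1], total = 1
Peak resource demand = 12

12


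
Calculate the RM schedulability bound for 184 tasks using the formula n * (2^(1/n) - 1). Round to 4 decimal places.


Compute 2^(1/184) = 1.0037742087
Subtract 1: 1.0037742087 - 1 = 0.0037742087
Multiply by n: 184 * 0.0037742087 = 0.6944544008
Round to 4 dp: 0.6945

0.6945


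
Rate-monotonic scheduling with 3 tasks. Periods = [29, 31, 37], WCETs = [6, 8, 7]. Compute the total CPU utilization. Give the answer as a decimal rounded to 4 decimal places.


Compute individual utilizations (exact fractions):
  Task 1: C/T = 6/29 (approx. 0.2069)
  Task 2: C/T = 8/31 (approx. 0.2581)
  Task 3: C/T = 7/37 (approx. 0.1892)
Total utilization U = 6/29 + 8/31 + 7/37 = 21759/33263
Rounded to 4 decimal places: U = 0.6542
RM (Liu & Layland) bound for 3 tasks = 0.779763; compare with U = 21759/33263 (approx. 0.654150)
U <= bound, so schedulable by RM sufficient condition.

0.6542


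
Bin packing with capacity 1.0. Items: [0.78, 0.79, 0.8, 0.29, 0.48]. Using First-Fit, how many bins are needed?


Place items sequentially using First-Fit:
  Item 0.78 -> new Bin 1
  Item 0.79 -> new Bin 2
  Item 0.8 -> new Bin 3
  Item 0.29 -> new Bin 4
  Item 0.48 -> Bin 4 (now 0.77)
Total bins used = 4

4


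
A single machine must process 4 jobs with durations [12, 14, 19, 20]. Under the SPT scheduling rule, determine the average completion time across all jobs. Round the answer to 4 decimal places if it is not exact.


Sort jobs by processing time (SPT order): [12, 14, 19, 20]
Compute completion times sequentially:
  Job 1: processing = 12, completes at 12
  Job 2: processing = 14, completes at 26
  Job 3: processing = 19, completes at 45
  Job 4: processing = 20, completes at 65
Sum of completion times = 148
Average completion time = 148/4 = 37.0

37.0


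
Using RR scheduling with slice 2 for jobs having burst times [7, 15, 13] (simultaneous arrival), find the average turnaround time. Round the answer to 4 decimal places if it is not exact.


Time quantum = 2
Execution trace:
  J1 runs 2 units, time = 2
  J2 runs 2 units, time = 4
  J3 runs 2 units, time = 6
  J1 runs 2 units, time = 8
  J2 runs 2 units, time = 10
  J3 runs 2 units, time = 12
  J1 runs 2 units, time = 14
  J2 runs 2 units, time = 16
  J3 runs 2 units, time = 18
  J1 runs 1 units, time = 19
  J2 runs 2 units, time = 21
  J3 runs 2 units, time = 23
  J2 runs 2 units, time = 25
  J3 runs 2 units, time = 27
  J2 runs 2 units, time = 29
  J3 runs 2 units, time = 31
  J2 runs 2 units, time = 33
  J3 runs 1 units, time = 34
  J2 runs 1 units, time = 35
Finish times: [19, 35, 34]
Average turnaround = 88/3 = 29.3333

29.3333


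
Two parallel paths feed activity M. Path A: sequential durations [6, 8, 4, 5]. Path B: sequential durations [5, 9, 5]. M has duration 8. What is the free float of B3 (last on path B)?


ES(B3) = sum of predecessors on chain B = 14
EF(B3) = ES + duration = 14 + 5 = 19
Successor of B3 is M. ES(M) = max(sum(A), sum(B)) = max(23, 19) = 23
Free float = ES(successor) - EF(current) = 23 - 19 = 4

4


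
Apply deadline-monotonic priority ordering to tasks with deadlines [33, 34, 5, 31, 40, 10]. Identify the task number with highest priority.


Sort tasks by relative deadline (ascending):
  Task 3: deadline = 5
  Task 6: deadline = 10
  Task 4: deadline = 31
  Task 1: deadline = 33
  Task 2: deadline = 34
  Task 5: deadline = 40
Priority order (highest first): [3, 6, 4, 1, 2, 5]
Highest priority task = 3

3


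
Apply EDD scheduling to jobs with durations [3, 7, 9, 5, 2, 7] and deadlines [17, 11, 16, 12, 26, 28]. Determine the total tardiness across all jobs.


Sort by due date (EDD order): [(7, 11), (5, 12), (9, 16), (3, 17), (2, 26), (7, 28)]
Compute completion times and tardiness:
  Job 1: p=7, d=11, C=7, tardiness=max(0,7-11)=0
  Job 2: p=5, d=12, C=12, tardiness=max(0,12-12)=0
  Job 3: p=9, d=16, C=21, tardiness=max(0,21-16)=5
  Job 4: p=3, d=17, C=24, tardiness=max(0,24-17)=7
  Job 5: p=2, d=26, C=26, tardiness=max(0,26-26)=0
  Job 6: p=7, d=28, C=33, tardiness=max(0,33-28)=5
Total tardiness = 17

17


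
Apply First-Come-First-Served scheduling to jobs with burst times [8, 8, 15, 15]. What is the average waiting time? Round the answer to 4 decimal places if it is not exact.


FCFS order (as given): [8, 8, 15, 15]
Waiting times:
  Job 1: wait = 0
  Job 2: wait = 8
  Job 3: wait = 16
  Job 4: wait = 31
Sum of waiting times = 55
Average waiting time = 55/4 = 13.75

13.75


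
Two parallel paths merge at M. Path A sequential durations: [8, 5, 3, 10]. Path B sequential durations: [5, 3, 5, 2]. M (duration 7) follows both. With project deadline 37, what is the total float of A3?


Forward pass: ES(A3) = sum of predecessors on chain A = 13
EF = ES + duration = 13 + 3 = 16
Backward pass: LF(M) = deadline = 37; LS(M) = 37 - 7 = 30
LF(A3) = LS(M) - sum(successors on chain A) = 30 - 10 = 20
LS = LF - duration = 20 - 3 = 17
Total float = LS - ES = 17 - 13 = 4

4


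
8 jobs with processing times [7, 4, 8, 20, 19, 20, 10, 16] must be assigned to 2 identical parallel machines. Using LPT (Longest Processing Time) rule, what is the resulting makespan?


Sort jobs in decreasing order (LPT): [20, 20, 19, 16, 10, 8, 7, 4]
Assign each job to the least loaded machine:
  Machine 1: jobs [20, 19, 8, 4], load = 51
  Machine 2: jobs [20, 16, 10, 7], load = 53
Makespan = max load = 53

53


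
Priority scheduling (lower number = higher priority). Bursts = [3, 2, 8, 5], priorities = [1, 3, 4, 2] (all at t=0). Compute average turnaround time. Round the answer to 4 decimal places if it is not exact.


Sort by priority (ascending = highest first):
Order: [(1, 3), (2, 5), (3, 2), (4, 8)]
Completion times:
  Priority 1, burst=3, C=3
  Priority 2, burst=5, C=8
  Priority 3, burst=2, C=10
  Priority 4, burst=8, C=18
Average turnaround = 39/4 = 9.75

9.75


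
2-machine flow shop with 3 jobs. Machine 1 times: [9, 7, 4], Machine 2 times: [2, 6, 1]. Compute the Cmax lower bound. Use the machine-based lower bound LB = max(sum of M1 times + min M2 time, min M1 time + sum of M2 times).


LB1 = sum(M1 times) + min(M2 times) = 20 + 1 = 21
LB2 = min(M1 times) + sum(M2 times) = 4 + 9 = 13
Lower bound = max(LB1, LB2) = max(21, 13) = 21

21


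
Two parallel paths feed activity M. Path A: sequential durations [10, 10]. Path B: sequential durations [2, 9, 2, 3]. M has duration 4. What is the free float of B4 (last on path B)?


ES(B4) = sum of predecessors on chain B = 13
EF(B4) = ES + duration = 13 + 3 = 16
Successor of B4 is M. ES(M) = max(sum(A), sum(B)) = max(20, 16) = 20
Free float = ES(successor) - EF(current) = 20 - 16 = 4

4


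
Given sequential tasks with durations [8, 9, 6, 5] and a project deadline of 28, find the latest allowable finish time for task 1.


LF(activity 1) = deadline - sum of successor durations
Successors: activities 2 through 4 with durations [9, 6, 5]
Sum of successor durations = 20
LF = 28 - 20 = 8

8


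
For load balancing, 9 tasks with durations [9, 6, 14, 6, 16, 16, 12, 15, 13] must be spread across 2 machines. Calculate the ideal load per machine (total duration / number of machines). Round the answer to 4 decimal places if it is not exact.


Total processing time = 9 + 6 + 14 + 6 + 16 + 16 + 12 + 15 + 13 = 107
Number of machines = 2
Ideal balanced load = 107 / 2 = 53.5

53.5


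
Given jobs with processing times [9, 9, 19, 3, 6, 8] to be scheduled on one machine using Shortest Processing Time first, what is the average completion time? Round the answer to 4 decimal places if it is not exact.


Sort jobs by processing time (SPT order): [3, 6, 8, 9, 9, 19]
Compute completion times sequentially:
  Job 1: processing = 3, completes at 3
  Job 2: processing = 6, completes at 9
  Job 3: processing = 8, completes at 17
  Job 4: processing = 9, completes at 26
  Job 5: processing = 9, completes at 35
  Job 6: processing = 19, completes at 54
Sum of completion times = 144
Average completion time = 144/6 = 24.0

24.0


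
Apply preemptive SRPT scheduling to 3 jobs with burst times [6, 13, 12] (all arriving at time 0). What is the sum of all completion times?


Since all jobs arrive at t=0, SRPT equals SPT ordering.
SPT order: [6, 12, 13]
Completion times:
  Job 1: p=6, C=6
  Job 2: p=12, C=18
  Job 3: p=13, C=31
Total completion time = 6 + 18 + 31 = 55

55


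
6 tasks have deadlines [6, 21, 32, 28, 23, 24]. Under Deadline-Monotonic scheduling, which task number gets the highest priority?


Sort tasks by relative deadline (ascending):
  Task 1: deadline = 6
  Task 2: deadline = 21
  Task 5: deadline = 23
  Task 6: deadline = 24
  Task 4: deadline = 28
  Task 3: deadline = 32
Priority order (highest first): [1, 2, 5, 6, 4, 3]
Highest priority task = 1

1


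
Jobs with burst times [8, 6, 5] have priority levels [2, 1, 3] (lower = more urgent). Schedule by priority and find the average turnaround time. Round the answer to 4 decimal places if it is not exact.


Sort by priority (ascending = highest first):
Order: [(1, 6), (2, 8), (3, 5)]
Completion times:
  Priority 1, burst=6, C=6
  Priority 2, burst=8, C=14
  Priority 3, burst=5, C=19
Average turnaround = 39/3 = 13.0

13.0


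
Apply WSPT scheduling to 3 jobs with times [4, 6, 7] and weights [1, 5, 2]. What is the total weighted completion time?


Compute p/w ratios and sort ascending (WSPT): [(6, 5), (7, 2), (4, 1)]
Compute weighted completion times:
  Job (p=6,w=5): C=6, w*C=5*6=30
  Job (p=7,w=2): C=13, w*C=2*13=26
  Job (p=4,w=1): C=17, w*C=1*17=17
Total weighted completion time = 73

73


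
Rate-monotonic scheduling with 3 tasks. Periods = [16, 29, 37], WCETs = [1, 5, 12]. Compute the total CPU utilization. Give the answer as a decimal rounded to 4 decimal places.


Compute individual utilizations (exact fractions):
  Task 1: C/T = 1/16 (approx. 0.0625)
  Task 2: C/T = 5/29 (approx. 0.1724)
  Task 3: C/T = 12/37 (approx. 0.3243)
Total utilization U = 1/16 + 5/29 + 12/37 = 9601/17168
Rounded to 4 decimal places: U = 0.5592
RM (Liu & Layland) bound for 3 tasks = 0.779763; compare with U = 9601/17168 (approx. 0.559238)
U <= bound, so schedulable by RM sufficient condition.

0.5592


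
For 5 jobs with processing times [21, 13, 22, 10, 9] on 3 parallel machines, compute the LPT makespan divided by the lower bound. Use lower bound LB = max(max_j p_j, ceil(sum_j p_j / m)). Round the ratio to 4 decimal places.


LPT order: [22, 21, 13, 10, 9]
Machine loads after assignment: [22, 30, 23]
LPT makespan = 30
Lower bound = max(max_job, ceil(total/3)) = max(22, 25) = 25
Ratio = 30 / 25 = 1.2

1.2


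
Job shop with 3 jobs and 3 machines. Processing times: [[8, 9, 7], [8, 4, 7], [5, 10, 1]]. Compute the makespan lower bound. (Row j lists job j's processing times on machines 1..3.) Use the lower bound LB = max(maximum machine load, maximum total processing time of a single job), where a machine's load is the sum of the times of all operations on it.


Machine loads:
  Machine 1: 8 + 8 + 5 = 21
  Machine 2: 9 + 4 + 10 = 23
  Machine 3: 7 + 7 + 1 = 15
Max machine load = 23
Job totals:
  Job 1: 24
  Job 2: 19
  Job 3: 16
Max job total = 24
Lower bound = max(23, 24) = 24

24


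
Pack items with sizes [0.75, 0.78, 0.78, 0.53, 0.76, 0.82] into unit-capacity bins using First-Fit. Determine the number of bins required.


Place items sequentially using First-Fit:
  Item 0.75 -> new Bin 1
  Item 0.78 -> new Bin 2
  Item 0.78 -> new Bin 3
  Item 0.53 -> new Bin 4
  Item 0.76 -> new Bin 5
  Item 0.82 -> new Bin 6
Total bins used = 6

6


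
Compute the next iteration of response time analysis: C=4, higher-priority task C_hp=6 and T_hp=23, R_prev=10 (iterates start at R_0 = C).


R_next = C + ceil(R_prev / T_hp) * C_hp
ceil(10 / 23) = ceil(0.4348) = 1
Interference = 1 * 6 = 6
R_next = 4 + 6 = 10
R_next = R_prev, so the iteration has converged (response time = 10).

10


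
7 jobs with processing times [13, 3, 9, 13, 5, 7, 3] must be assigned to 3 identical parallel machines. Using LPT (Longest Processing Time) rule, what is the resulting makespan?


Sort jobs in decreasing order (LPT): [13, 13, 9, 7, 5, 3, 3]
Assign each job to the least loaded machine:
  Machine 1: jobs [13, 5], load = 18
  Machine 2: jobs [13, 3, 3], load = 19
  Machine 3: jobs [9, 7], load = 16
Makespan = max load = 19

19


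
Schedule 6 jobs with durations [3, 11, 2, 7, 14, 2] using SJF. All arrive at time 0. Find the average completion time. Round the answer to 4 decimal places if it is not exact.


SJF order (ascending): [2, 2, 3, 7, 11, 14]
Completion times:
  Job 1: burst=2, C=2
  Job 2: burst=2, C=4
  Job 3: burst=3, C=7
  Job 4: burst=7, C=14
  Job 5: burst=11, C=25
  Job 6: burst=14, C=39
Average completion = 91/6 = 15.1667

15.1667


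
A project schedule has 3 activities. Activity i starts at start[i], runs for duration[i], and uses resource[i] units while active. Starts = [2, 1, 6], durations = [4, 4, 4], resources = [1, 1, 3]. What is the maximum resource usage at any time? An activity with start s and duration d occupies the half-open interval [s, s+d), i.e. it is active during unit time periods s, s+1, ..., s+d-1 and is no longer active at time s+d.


Each activity i is active on [start_i, start_i + duration_i).
Compute total resource usage per time slot:
  t=0: active resources = [], total = 0
  t=1: active resources = [1], total = 1
  t=2: active resources = [1, 1], total = 2
  t=3: active resources = [1, 1], total = 2
  t=4: active resources = [1, 1], total = 2
  t=5: active resources = [1], total = 1
  t=6: active resources = [3], total = 3
  t=7: active resources = [3], total = 3
  t=8: active resources = [3], total = 3
  t=9: active resources = [3], total = 3
Peak resource demand = 3

3


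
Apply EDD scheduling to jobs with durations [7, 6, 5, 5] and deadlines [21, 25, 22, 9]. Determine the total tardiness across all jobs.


Sort by due date (EDD order): [(5, 9), (7, 21), (5, 22), (6, 25)]
Compute completion times and tardiness:
  Job 1: p=5, d=9, C=5, tardiness=max(0,5-9)=0
  Job 2: p=7, d=21, C=12, tardiness=max(0,12-21)=0
  Job 3: p=5, d=22, C=17, tardiness=max(0,17-22)=0
  Job 4: p=6, d=25, C=23, tardiness=max(0,23-25)=0
Total tardiness = 0

0


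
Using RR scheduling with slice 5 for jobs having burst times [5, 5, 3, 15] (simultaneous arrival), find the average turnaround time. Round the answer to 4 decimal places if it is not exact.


Time quantum = 5
Execution trace:
  J1 runs 5 units, time = 5
  J2 runs 5 units, time = 10
  J3 runs 3 units, time = 13
  J4 runs 5 units, time = 18
  J4 runs 5 units, time = 23
  J4 runs 5 units, time = 28
Finish times: [5, 10, 13, 28]
Average turnaround = 56/4 = 14.0

14.0


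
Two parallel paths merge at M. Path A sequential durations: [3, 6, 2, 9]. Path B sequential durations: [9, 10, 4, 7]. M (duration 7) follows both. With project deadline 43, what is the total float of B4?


Forward pass: ES(B4) = sum of predecessors on chain B = 23
EF = ES + duration = 23 + 7 = 30
Backward pass: LF(M) = deadline = 43; LS(M) = 43 - 7 = 36
LF(B4) = LS(M) - sum(successors on chain B) = 36 - 0 = 36
LS = LF - duration = 36 - 7 = 29
Total float = LS - ES = 29 - 23 = 6

6


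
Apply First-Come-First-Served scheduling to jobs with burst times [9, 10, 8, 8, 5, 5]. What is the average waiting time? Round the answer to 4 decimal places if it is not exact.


FCFS order (as given): [9, 10, 8, 8, 5, 5]
Waiting times:
  Job 1: wait = 0
  Job 2: wait = 9
  Job 3: wait = 19
  Job 4: wait = 27
  Job 5: wait = 35
  Job 6: wait = 40
Sum of waiting times = 130
Average waiting time = 130/6 = 21.6667

21.6667


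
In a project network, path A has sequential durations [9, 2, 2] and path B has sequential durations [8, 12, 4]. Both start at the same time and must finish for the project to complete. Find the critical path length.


Path A total = 9 + 2 + 2 = 13
Path B total = 8 + 12 + 4 = 24
Critical path = longest path = max(13, 24) = 24

24


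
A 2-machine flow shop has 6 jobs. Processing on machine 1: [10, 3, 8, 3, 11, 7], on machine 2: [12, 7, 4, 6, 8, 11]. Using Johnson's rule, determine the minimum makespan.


Apply Johnson's rule:
  Group 1 (a <= b): [(2, 3, 7), (4, 3, 6), (6, 7, 11), (1, 10, 12)]
  Group 2 (a > b): [(5, 11, 8), (3, 8, 4)]
Optimal job order: [2, 4, 6, 1, 5, 3]
Schedule:
  Job 2: M1 done at 3, M2 done at 10
  Job 4: M1 done at 6, M2 done at 16
  Job 6: M1 done at 13, M2 done at 27
  Job 1: M1 done at 23, M2 done at 39
  Job 5: M1 done at 34, M2 done at 47
  Job 3: M1 done at 42, M2 done at 51
Makespan = 51

51


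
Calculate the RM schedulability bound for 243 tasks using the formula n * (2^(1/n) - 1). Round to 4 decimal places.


Compute 2^(1/243) = 1.0028565297
Subtract 1: 1.0028565297 - 1 = 0.0028565297
Multiply by n: 243 * 0.0028565297 = 0.6941367171
Round to 4 dp: 0.6941

0.6941


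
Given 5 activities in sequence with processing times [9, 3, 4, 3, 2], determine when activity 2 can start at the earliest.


Activity 2 starts after activities 1 through 1 complete.
Predecessor durations: [9]
ES = 9 = 9

9


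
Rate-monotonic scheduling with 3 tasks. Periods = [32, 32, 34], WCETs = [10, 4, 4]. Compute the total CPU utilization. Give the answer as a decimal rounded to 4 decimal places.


Compute individual utilizations (exact fractions):
  Task 1: C/T = 10/32 = 5/16 (approx. 0.3125)
  Task 2: C/T = 4/32 = 1/8 (approx. 0.125)
  Task 3: C/T = 4/34 = 2/17 (approx. 0.1176)
Total utilization U = 5/16 + 1/8 + 2/17 = 151/272
Rounded to 4 decimal places: U = 0.5551
RM (Liu & Layland) bound for 3 tasks = 0.779763; compare with U = 151/272 (approx. 0.555147)
U <= bound, so schedulable by RM sufficient condition.

0.5551


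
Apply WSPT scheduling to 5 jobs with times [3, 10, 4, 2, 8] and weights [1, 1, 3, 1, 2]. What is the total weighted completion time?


Compute p/w ratios and sort ascending (WSPT): [(4, 3), (2, 1), (3, 1), (8, 2), (10, 1)]
Compute weighted completion times:
  Job (p=4,w=3): C=4, w*C=3*4=12
  Job (p=2,w=1): C=6, w*C=1*6=6
  Job (p=3,w=1): C=9, w*C=1*9=9
  Job (p=8,w=2): C=17, w*C=2*17=34
  Job (p=10,w=1): C=27, w*C=1*27=27
Total weighted completion time = 88

88


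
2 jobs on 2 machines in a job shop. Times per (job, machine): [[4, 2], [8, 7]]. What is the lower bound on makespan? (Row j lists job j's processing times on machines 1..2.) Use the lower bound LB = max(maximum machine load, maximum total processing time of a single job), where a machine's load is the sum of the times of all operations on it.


Machine loads:
  Machine 1: 4 + 8 = 12
  Machine 2: 2 + 7 = 9
Max machine load = 12
Job totals:
  Job 1: 6
  Job 2: 15
Max job total = 15
Lower bound = max(12, 15) = 15

15


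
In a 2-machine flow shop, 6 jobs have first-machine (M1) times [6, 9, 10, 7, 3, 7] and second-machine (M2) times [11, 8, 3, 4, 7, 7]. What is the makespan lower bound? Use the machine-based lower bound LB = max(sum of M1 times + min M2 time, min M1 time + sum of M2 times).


LB1 = sum(M1 times) + min(M2 times) = 42 + 3 = 45
LB2 = min(M1 times) + sum(M2 times) = 3 + 40 = 43
Lower bound = max(LB1, LB2) = max(45, 43) = 45

45
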